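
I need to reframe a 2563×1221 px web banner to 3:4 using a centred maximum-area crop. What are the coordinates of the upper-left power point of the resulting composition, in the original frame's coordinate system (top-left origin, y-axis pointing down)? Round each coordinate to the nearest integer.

x = 1129 px, y = 407 px

2563/1221 > 3/4, so the 3:4 crop keeps the full height 1221 and trims width to 1221 × 3/4 = 915.75 px.
Left offset = (2563 − 915.75)/2 = 823.62 px; top offset = 0.
Upper-left is one-third across and one-third down within the crop:
x = 823.62 + 1 × 915.75/3 ≈ 1129; y = 0.00 + 1 × 1221.00/3 ≈ 407.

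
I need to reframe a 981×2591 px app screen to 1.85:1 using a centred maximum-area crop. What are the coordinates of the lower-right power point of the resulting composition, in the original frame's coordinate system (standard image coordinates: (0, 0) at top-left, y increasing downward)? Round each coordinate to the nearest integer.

981/2591 < 1.85/1, so the 1.85:1 crop keeps the full width 981 and trims height to 981 × 1/1.85 = 530.27 px.
Top offset = (2591 − 530.27)/2 = 1030.36 px; left offset = 0.
Lower-right is two-thirds across and two-thirds down within the crop:
x = 0.00 + 2 × 981.00/3 ≈ 654; y = 1030.36 + 2 × 530.27/3 ≈ 1384.

(654, 1384)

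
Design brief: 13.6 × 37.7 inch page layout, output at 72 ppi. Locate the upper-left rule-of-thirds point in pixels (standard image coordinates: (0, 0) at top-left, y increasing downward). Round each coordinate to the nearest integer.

x = 326 px, y = 905 px

In pixels the canvas is 13.6 × 72 = 979.2 wide and 37.7 × 72 = 2714.4 tall.
The upper-left point is one-third across and one-third down:
x = 1 × 979.2/3 ≈ 326; y = 1 × 2714.4/3 ≈ 905.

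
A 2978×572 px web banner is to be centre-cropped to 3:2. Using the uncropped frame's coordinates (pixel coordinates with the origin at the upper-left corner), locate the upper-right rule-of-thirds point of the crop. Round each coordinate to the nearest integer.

2978/572 > 3/2, so the 3:2 crop keeps the full height 572 and trims width to 572 × 3/2 = 858.00 px.
Left offset = (2978 − 858.00)/2 = 1060.00 px; top offset = 0.
Upper-right is two-thirds across and one-third down within the crop:
x = 1060.00 + 2 × 858.00/3 ≈ 1632; y = 0.00 + 1 × 572.00/3 ≈ 191.

x = 1632 px, y = 191 px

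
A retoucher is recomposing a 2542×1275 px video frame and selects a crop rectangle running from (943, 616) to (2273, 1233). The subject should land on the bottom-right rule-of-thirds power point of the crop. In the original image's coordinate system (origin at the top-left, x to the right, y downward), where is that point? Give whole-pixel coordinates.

x = 1830 px, y = 1027 px

Crop width = 2273 − 943 = 1330 px; one third is 443.33 px.
Crop height = 1233 − 616 = 617 px; one third is 205.67 px.
The bottom-right point is two-thirds across and two-thirds down within the crop:
x = 943 + 2 × 443.33 ≈ 1830; y = 616 + 2 × 205.67 ≈ 1027.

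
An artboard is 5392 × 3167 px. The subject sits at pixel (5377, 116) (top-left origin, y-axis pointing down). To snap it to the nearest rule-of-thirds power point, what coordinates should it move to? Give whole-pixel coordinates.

Third lines: x ∈ {1797, 3595}, y ∈ {1056, 2111}.
5377 is closer to x = 3595; 116 is closer to y = 1056.
So the nearest intersection is the upper-right power point.

x = 3595 px, y = 1056 px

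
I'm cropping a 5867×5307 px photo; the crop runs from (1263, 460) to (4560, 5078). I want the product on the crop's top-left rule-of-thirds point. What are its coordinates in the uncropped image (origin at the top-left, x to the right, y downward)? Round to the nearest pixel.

x = 2362 px, y = 1999 px

Crop width = 4560 − 1263 = 3297 px; one third is 1099.00 px.
Crop height = 5078 − 460 = 4618 px; one third is 1539.33 px.
The top-left point is one-third across and one-third down within the crop:
x = 1263 + 1 × 1099.00 ≈ 2362; y = 460 + 1 × 1539.33 ≈ 1999.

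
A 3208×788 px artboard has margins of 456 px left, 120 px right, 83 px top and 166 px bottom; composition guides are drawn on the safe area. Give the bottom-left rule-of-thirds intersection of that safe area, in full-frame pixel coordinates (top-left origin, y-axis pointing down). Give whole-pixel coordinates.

Content width = 3208 − 456 − 120 = 2632 px; content height = 788 − 83 − 166 = 539 px.
Bottom-left is one-third across and two-thirds down within the safe area.
x = 456 + 1 × 2632/3 = 456 + 877.33 ≈ 1333
y = 83 + 2 × 539/3 = 83 + 359.33 ≈ 442

x = 1333 px, y = 442 px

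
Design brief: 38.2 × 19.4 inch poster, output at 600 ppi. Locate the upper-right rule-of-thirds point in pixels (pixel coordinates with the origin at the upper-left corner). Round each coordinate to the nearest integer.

In pixels the canvas is 38.2 × 600 = 22920 wide and 19.4 × 600 = 11640 tall.
The upper-right point is two-thirds across and one-third down:
x = 2 × 22920/3 ≈ 15280; y = 1 × 11640/3 ≈ 3880.

(15280, 3880)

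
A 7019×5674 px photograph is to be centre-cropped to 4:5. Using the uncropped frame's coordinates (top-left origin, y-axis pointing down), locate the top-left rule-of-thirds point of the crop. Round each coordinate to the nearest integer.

7019/5674 > 4/5, so the 4:5 crop keeps the full height 5674 and trims width to 5674 × 4/5 = 4539.20 px.
Left offset = (7019 − 4539.20)/2 = 1239.90 px; top offset = 0.
Top-left is one-third across and one-third down within the crop:
x = 1239.90 + 1 × 4539.20/3 ≈ 2753; y = 0.00 + 1 × 5674.00/3 ≈ 1891.

(2753, 1891)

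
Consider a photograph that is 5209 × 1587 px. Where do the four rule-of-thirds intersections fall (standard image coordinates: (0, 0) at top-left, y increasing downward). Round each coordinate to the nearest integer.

One third of 5209 is 1736.33; one third of 1587 is 529.
Vertical third lines at x = 1736 and x = 3473; horizontal third lines at y = 529 and y = 1058.

(1736, 529), (3473, 529), (1736, 1058), (3473, 1058)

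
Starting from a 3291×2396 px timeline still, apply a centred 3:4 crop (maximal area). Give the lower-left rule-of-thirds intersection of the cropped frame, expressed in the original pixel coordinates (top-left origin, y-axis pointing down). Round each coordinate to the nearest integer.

3291/2396 > 3/4, so the 3:4 crop keeps the full height 2396 and trims width to 2396 × 3/4 = 1797.00 px.
Left offset = (3291 − 1797.00)/2 = 747.00 px; top offset = 0.
Lower-left is one-third across and two-thirds down within the crop:
x = 747.00 + 1 × 1797.00/3 ≈ 1346; y = 0.00 + 2 × 2396.00/3 ≈ 1597.

x = 1346 px, y = 1597 px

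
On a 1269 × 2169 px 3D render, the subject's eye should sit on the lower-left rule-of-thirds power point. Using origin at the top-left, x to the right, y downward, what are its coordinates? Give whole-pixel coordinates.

(423, 1446)

The lower-left point sits one-third of the way across and two-thirds of the way down.
x = 1 × 1269/3 ≈ 423; y = 2 × 2169/3 ≈ 1446.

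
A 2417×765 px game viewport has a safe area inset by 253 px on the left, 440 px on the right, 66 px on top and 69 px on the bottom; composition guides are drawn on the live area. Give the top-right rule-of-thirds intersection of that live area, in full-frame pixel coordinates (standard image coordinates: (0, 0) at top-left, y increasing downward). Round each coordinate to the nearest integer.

Content width = 2417 − 253 − 440 = 1724 px; content height = 765 − 66 − 69 = 630 px.
Top-right is two-thirds across and one-third down within the live area.
x = 253 + 2 × 1724/3 = 253 + 1149.33 ≈ 1402
y = 66 + 1 × 630/3 = 66 + 210.00 ≈ 276

x = 1402 px, y = 276 px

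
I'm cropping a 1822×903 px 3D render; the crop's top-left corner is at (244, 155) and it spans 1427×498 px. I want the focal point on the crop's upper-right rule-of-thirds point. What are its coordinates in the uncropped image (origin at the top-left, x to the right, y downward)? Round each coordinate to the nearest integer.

(1195, 321)

One third of the crop width 1427 is 475.67 px.
One third of the crop height 498 is 166.00 px.
The upper-right point is two-thirds across and one-third down within the crop:
x = 244 + 2 × 475.67 ≈ 1195; y = 155 + 1 × 166.00 ≈ 321.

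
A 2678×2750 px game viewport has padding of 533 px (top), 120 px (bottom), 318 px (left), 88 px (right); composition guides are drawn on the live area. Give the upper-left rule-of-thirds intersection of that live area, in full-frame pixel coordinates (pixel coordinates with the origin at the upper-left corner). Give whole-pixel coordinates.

(1075, 1232)

Content width = 2678 − 318 − 88 = 2272 px; content height = 2750 − 533 − 120 = 2097 px.
Upper-left is one-third across and one-third down within the live area.
x = 318 + 1 × 2272/3 = 318 + 757.33 ≈ 1075
y = 533 + 1 × 2097/3 = 533 + 699.00 ≈ 1232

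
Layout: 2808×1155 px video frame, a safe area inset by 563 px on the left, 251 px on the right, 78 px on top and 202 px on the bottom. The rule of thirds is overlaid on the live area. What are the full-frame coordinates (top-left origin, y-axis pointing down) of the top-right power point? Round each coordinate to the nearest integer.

Content width = 2808 − 563 − 251 = 1994 px; content height = 1155 − 78 − 202 = 875 px.
Top-right is two-thirds across and one-third down within the live area.
x = 563 + 2 × 1994/3 = 563 + 1329.33 ≈ 1892
y = 78 + 1 × 875/3 = 78 + 291.67 ≈ 370

x = 1892 px, y = 370 px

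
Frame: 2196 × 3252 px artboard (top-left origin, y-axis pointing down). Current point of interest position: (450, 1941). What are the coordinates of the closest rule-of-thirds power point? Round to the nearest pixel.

Third lines: x ∈ {732, 1464}, y ∈ {1084, 2168}.
450 is closer to x = 732; 1941 is closer to y = 2168.
So the nearest intersection is the lower-left power point.

x = 732 px, y = 2168 px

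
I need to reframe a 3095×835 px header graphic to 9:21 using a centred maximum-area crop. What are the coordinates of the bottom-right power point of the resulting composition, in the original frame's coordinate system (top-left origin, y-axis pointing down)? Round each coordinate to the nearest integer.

3095/835 > 9/21, so the 9:21 crop keeps the full height 835 and trims width to 835 × 9/21 = 357.86 px.
Left offset = (3095 − 357.86)/2 = 1368.57 px; top offset = 0.
Bottom-right is two-thirds across and two-thirds down within the crop:
x = 1368.57 + 2 × 357.86/3 ≈ 1607; y = 0.00 + 2 × 835.00/3 ≈ 557.

(1607, 557)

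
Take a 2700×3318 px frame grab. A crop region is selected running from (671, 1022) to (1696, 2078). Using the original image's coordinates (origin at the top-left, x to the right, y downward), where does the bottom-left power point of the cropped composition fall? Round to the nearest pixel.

x = 1013 px, y = 1726 px

Crop width = 1696 − 671 = 1025 px; one third is 341.67 px.
Crop height = 2078 − 1022 = 1056 px; one third is 352.00 px.
The bottom-left point is one-third across and two-thirds down within the crop:
x = 671 + 1 × 341.67 ≈ 1013; y = 1022 + 2 × 352.00 ≈ 1726.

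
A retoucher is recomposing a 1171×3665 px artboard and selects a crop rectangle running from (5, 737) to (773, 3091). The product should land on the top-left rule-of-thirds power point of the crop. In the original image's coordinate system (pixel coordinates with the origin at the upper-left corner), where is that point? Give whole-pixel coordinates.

x = 261 px, y = 1522 px

Crop width = 773 − 5 = 768 px; one third is 256.00 px.
Crop height = 3091 − 737 = 2354 px; one third is 784.67 px.
The top-left point is one-third across and one-third down within the crop:
x = 5 + 1 × 256.00 ≈ 261; y = 737 + 1 × 784.67 ≈ 1522.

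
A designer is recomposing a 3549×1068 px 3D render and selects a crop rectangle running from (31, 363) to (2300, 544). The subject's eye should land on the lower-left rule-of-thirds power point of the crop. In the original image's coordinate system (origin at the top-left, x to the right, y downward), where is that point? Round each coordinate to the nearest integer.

Crop width = 2300 − 31 = 2269 px; one third is 756.33 px.
Crop height = 544 − 363 = 181 px; one third is 60.33 px.
The lower-left point is one-third across and two-thirds down within the crop:
x = 31 + 1 × 756.33 ≈ 787; y = 363 + 2 × 60.33 ≈ 484.

(787, 484)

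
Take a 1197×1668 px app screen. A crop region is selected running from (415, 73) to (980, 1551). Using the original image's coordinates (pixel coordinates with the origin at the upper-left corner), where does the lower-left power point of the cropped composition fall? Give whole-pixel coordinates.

(603, 1058)

Crop width = 980 − 415 = 565 px; one third is 188.33 px.
Crop height = 1551 − 73 = 1478 px; one third is 492.67 px.
The lower-left point is one-third across and two-thirds down within the crop:
x = 415 + 1 × 188.33 ≈ 603; y = 73 + 2 × 492.67 ≈ 1058.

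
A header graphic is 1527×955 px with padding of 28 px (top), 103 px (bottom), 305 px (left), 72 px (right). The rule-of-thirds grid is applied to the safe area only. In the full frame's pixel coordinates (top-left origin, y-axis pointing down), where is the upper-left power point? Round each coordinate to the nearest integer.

(688, 303)

Content width = 1527 − 305 − 72 = 1150 px; content height = 955 − 28 − 103 = 824 px.
Upper-left is one-third across and one-third down within the safe area.
x = 305 + 1 × 1150/3 = 305 + 383.33 ≈ 688
y = 28 + 1 × 824/3 = 28 + 274.67 ≈ 303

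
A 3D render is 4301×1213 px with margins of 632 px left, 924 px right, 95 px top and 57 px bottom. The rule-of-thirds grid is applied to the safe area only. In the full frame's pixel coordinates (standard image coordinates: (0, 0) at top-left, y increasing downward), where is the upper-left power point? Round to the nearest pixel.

(1547, 449)

Content width = 4301 − 632 − 924 = 2745 px; content height = 1213 − 95 − 57 = 1061 px.
Upper-left is one-third across and one-third down within the safe area.
x = 632 + 1 × 2745/3 = 632 + 915.00 ≈ 1547
y = 95 + 1 × 1061/3 = 95 + 353.67 ≈ 449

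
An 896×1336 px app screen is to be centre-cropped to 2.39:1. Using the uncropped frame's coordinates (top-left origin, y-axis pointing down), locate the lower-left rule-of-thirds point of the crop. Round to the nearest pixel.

x = 299 px, y = 730 px

896/1336 < 2.39/1, so the 2.39:1 crop keeps the full width 896 and trims height to 896 × 1/2.39 = 374.90 px.
Top offset = (1336 − 374.90)/2 = 480.55 px; left offset = 0.
Lower-left is one-third across and two-thirds down within the crop:
x = 0.00 + 1 × 896.00/3 ≈ 299; y = 480.55 + 2 × 374.90/3 ≈ 730.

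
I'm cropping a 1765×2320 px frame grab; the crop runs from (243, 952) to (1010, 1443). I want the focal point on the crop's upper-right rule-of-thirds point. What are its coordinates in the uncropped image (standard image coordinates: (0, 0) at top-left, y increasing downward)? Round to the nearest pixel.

Crop width = 1010 − 243 = 767 px; one third is 255.67 px.
Crop height = 1443 − 952 = 491 px; one third is 163.67 px.
The upper-right point is two-thirds across and one-third down within the crop:
x = 243 + 2 × 255.67 ≈ 754; y = 952 + 1 × 163.67 ≈ 1116.

(754, 1116)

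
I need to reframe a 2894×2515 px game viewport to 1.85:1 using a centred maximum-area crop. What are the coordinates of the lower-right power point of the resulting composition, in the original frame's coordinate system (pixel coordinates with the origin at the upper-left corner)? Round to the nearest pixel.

x = 1929 px, y = 1518 px

2894/2515 < 1.85/1, so the 1.85:1 crop keeps the full width 2894 and trims height to 2894 × 1/1.85 = 1564.32 px.
Top offset = (2515 − 1564.32)/2 = 475.34 px; left offset = 0.
Lower-right is two-thirds across and two-thirds down within the crop:
x = 0.00 + 2 × 2894.00/3 ≈ 1929; y = 475.34 + 2 × 1564.32/3 ≈ 1518.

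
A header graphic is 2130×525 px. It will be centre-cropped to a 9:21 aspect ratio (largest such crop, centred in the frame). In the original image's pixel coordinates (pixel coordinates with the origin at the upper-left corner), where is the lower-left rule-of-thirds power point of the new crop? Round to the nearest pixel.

(1028, 350)

2130/525 > 9/21, so the 9:21 crop keeps the full height 525 and trims width to 525 × 9/21 = 225.00 px.
Left offset = (2130 − 225.00)/2 = 952.50 px; top offset = 0.
Lower-left is one-third across and two-thirds down within the crop:
x = 952.50 + 1 × 225.00/3 ≈ 1028; y = 0.00 + 2 × 525.00/3 ≈ 350.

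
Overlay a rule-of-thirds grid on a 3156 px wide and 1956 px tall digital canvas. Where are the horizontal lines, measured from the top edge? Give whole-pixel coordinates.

y = 652 px and y = 1304 px

1956 / 3 = 652, so the horizontal lines sit at one and two thirds of 1956.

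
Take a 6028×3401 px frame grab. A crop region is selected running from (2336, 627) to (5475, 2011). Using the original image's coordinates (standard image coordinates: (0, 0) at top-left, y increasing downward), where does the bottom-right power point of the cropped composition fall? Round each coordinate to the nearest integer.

Crop width = 5475 − 2336 = 3139 px; one third is 1046.33 px.
Crop height = 2011 − 627 = 1384 px; one third is 461.33 px.
The bottom-right point is two-thirds across and two-thirds down within the crop:
x = 2336 + 2 × 1046.33 ≈ 4429; y = 627 + 2 × 461.33 ≈ 1550.

x = 4429 px, y = 1550 px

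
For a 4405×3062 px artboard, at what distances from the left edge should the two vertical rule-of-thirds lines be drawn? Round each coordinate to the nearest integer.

4405 / 3 = 1468.33, so the vertical lines sit at one and two thirds of 4405.

1468 px and 2937 px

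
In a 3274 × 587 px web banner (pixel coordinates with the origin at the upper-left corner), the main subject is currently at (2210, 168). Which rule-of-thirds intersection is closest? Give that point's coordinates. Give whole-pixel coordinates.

Third lines: x ∈ {1091, 2183}, y ∈ {196, 391}.
2210 is closer to x = 2183; 168 is closer to y = 196.
So the nearest intersection is the upper-right power point.

(2183, 196)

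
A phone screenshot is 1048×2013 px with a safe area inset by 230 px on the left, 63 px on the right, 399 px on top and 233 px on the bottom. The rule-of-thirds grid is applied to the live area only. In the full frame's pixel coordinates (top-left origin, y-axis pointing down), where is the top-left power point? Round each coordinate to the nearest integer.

(482, 859)

Content width = 1048 − 230 − 63 = 755 px; content height = 2013 − 399 − 233 = 1381 px.
Top-left is one-third across and one-third down within the live area.
x = 230 + 1 × 755/3 = 230 + 251.67 ≈ 482
y = 399 + 1 × 1381/3 = 399 + 460.33 ≈ 859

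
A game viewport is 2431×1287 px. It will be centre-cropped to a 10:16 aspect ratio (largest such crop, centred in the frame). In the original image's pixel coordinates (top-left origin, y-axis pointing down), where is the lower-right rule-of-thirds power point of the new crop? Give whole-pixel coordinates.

(1350, 858)

2431/1287 > 10/16, so the 10:16 crop keeps the full height 1287 and trims width to 1287 × 10/16 = 804.38 px.
Left offset = (2431 − 804.38)/2 = 813.31 px; top offset = 0.
Lower-right is two-thirds across and two-thirds down within the crop:
x = 813.31 + 2 × 804.38/3 ≈ 1350; y = 0.00 + 2 × 1287.00/3 ≈ 858.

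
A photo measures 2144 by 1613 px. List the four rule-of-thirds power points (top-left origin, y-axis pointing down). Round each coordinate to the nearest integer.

(715, 538), (1429, 538), (715, 1075), (1429, 1075)

One third of 2144 is 714.67; one third of 1613 is 537.67.
Vertical third lines at x = 715 and x = 1429; horizontal third lines at y = 538 and y = 1075.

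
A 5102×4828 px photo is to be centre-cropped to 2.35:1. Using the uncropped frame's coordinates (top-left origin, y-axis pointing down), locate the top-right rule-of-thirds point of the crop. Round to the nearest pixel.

(3401, 2052)

5102/4828 < 2.35/1, so the 2.35:1 crop keeps the full width 5102 and trims height to 5102 × 1/2.35 = 2171.06 px.
Top offset = (4828 − 2171.06)/2 = 1328.47 px; left offset = 0.
Top-right is two-thirds across and one-third down within the crop:
x = 0.00 + 2 × 5102.00/3 ≈ 3401; y = 1328.47 + 1 × 2171.06/3 ≈ 2052.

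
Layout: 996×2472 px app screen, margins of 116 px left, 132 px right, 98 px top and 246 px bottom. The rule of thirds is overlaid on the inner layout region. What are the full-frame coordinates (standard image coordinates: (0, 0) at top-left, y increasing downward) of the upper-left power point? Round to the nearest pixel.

Content width = 996 − 116 − 132 = 748 px; content height = 2472 − 98 − 246 = 2128 px.
Upper-left is one-third across and one-third down within the inner layout region.
x = 116 + 1 × 748/3 = 116 + 249.33 ≈ 365
y = 98 + 1 × 2128/3 = 98 + 709.33 ≈ 807

x = 365 px, y = 807 px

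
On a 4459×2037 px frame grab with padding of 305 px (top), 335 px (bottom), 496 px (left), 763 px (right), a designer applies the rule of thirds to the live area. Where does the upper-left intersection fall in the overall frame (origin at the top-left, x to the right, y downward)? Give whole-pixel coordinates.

(1563, 771)

Content width = 4459 − 496 − 763 = 3200 px; content height = 2037 − 305 − 335 = 1397 px.
Upper-left is one-third across and one-third down within the live area.
x = 496 + 1 × 3200/3 = 496 + 1066.67 ≈ 1563
y = 305 + 1 × 1397/3 = 305 + 465.67 ≈ 771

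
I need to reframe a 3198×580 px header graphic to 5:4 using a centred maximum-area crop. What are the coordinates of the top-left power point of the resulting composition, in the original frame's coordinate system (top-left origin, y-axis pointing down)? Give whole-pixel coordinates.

x = 1478 px, y = 193 px

3198/580 > 5/4, so the 5:4 crop keeps the full height 580 and trims width to 580 × 5/4 = 725.00 px.
Left offset = (3198 − 725.00)/2 = 1236.50 px; top offset = 0.
Top-left is one-third across and one-third down within the crop:
x = 1236.50 + 1 × 725.00/3 ≈ 1478; y = 0.00 + 1 × 580.00/3 ≈ 193.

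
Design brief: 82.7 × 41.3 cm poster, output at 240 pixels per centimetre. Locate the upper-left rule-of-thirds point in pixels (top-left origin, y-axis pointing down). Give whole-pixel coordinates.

(6616, 3304)

In pixels the canvas is 82.7 × 240 = 19848 wide and 41.3 × 240 = 9912 tall.
The upper-left point is one-third across and one-third down:
x = 1 × 19848/3 ≈ 6616; y = 1 × 9912/3 ≈ 3304.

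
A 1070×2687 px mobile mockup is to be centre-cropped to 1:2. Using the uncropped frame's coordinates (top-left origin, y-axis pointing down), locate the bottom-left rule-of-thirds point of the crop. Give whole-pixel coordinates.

1070/2687 < 1/2, so the 1:2 crop keeps the full width 1070 and trims height to 1070 × 2/1 = 2140.00 px.
Top offset = (2687 − 2140.00)/2 = 273.50 px; left offset = 0.
Bottom-left is one-third across and two-thirds down within the crop:
x = 0.00 + 1 × 1070.00/3 ≈ 357; y = 273.50 + 2 × 2140.00/3 ≈ 1700.

x = 357 px, y = 1700 px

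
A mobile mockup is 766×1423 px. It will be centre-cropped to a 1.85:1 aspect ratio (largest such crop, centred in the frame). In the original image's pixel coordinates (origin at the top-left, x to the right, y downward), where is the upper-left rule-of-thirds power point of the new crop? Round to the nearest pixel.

766/1423 < 1.85/1, so the 1.85:1 crop keeps the full width 766 and trims height to 766 × 1/1.85 = 414.05 px.
Top offset = (1423 − 414.05)/2 = 504.47 px; left offset = 0.
Upper-left is one-third across and one-third down within the crop:
x = 0.00 + 1 × 766.00/3 ≈ 255; y = 504.47 + 1 × 414.05/3 ≈ 642.

x = 255 px, y = 642 px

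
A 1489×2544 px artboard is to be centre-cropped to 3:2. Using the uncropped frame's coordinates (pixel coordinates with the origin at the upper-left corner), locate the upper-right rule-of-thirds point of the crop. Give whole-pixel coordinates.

x = 993 px, y = 1107 px

1489/2544 < 3/2, so the 3:2 crop keeps the full width 1489 and trims height to 1489 × 2/3 = 992.67 px.
Top offset = (2544 − 992.67)/2 = 775.67 px; left offset = 0.
Upper-right is two-thirds across and one-third down within the crop:
x = 0.00 + 2 × 1489.00/3 ≈ 993; y = 775.67 + 1 × 992.67/3 ≈ 1107.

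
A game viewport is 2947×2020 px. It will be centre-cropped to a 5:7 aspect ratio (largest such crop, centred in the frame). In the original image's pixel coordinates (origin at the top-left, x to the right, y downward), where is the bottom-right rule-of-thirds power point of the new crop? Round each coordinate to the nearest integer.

2947/2020 > 5/7, so the 5:7 crop keeps the full height 2020 and trims width to 2020 × 5/7 = 1442.86 px.
Left offset = (2947 − 1442.86)/2 = 752.07 px; top offset = 0.
Bottom-right is two-thirds across and two-thirds down within the crop:
x = 752.07 + 2 × 1442.86/3 ≈ 1714; y = 0.00 + 2 × 2020.00/3 ≈ 1347.

x = 1714 px, y = 1347 px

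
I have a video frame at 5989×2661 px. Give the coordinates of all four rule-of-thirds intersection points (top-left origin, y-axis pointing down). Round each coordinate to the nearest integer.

(1996, 887), (3993, 887), (1996, 1774), (3993, 1774)

One third of 5989 is 1996.33; one third of 2661 is 887.
Vertical third lines at x = 1996 and x = 3993; horizontal third lines at y = 887 and y = 1774.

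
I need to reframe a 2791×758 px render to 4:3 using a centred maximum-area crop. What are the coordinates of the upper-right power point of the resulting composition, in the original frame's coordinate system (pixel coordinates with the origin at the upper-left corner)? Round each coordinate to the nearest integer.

2791/758 > 4/3, so the 4:3 crop keeps the full height 758 and trims width to 758 × 4/3 = 1010.67 px.
Left offset = (2791 − 1010.67)/2 = 890.17 px; top offset = 0.
Upper-right is two-thirds across and one-third down within the crop:
x = 890.17 + 2 × 1010.67/3 ≈ 1564; y = 0.00 + 1 × 758.00/3 ≈ 253.

(1564, 253)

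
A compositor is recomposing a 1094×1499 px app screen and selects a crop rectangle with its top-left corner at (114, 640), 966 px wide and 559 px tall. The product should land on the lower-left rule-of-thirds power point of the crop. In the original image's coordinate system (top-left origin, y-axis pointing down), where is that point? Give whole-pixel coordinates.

One third of the crop width 966 is 322.00 px.
One third of the crop height 559 is 186.33 px.
The lower-left point is one-third across and two-thirds down within the crop:
x = 114 + 1 × 322.00 ≈ 436; y = 640 + 2 × 186.33 ≈ 1013.

(436, 1013)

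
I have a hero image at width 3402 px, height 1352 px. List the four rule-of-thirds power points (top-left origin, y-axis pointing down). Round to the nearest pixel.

(1134, 451), (2268, 451), (1134, 901), (2268, 901)

One third of 3402 is 1134; one third of 1352 is 450.67.
Vertical third lines at x = 1134 and x = 2268; horizontal third lines at y = 451 and y = 901.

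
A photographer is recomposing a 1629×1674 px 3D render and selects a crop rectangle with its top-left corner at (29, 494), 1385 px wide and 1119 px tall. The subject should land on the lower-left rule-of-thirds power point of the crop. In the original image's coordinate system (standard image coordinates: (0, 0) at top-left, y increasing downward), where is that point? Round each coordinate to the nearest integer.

One third of the crop width 1385 is 461.67 px.
One third of the crop height 1119 is 373.00 px.
The lower-left point is one-third across and two-thirds down within the crop:
x = 29 + 1 × 461.67 ≈ 491; y = 494 + 2 × 373.00 ≈ 1240.

(491, 1240)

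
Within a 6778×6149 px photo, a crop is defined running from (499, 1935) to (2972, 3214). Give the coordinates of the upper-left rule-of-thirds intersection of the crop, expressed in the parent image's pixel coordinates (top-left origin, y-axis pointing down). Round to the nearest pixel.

x = 1323 px, y = 2361 px

Crop width = 2972 − 499 = 2473 px; one third is 824.33 px.
Crop height = 3214 − 1935 = 1279 px; one third is 426.33 px.
The upper-left point is one-third across and one-third down within the crop:
x = 499 + 1 × 824.33 ≈ 1323; y = 1935 + 1 × 426.33 ≈ 2361.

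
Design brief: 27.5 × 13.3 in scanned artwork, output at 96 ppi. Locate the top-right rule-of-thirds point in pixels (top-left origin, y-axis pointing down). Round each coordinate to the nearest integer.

In pixels the canvas is 27.5 × 96 = 2640 wide and 13.3 × 96 = 1276.8 tall.
The top-right point is two-thirds across and one-third down:
x = 2 × 2640/3 ≈ 1760; y = 1 × 1276.8/3 ≈ 426.

(1760, 426)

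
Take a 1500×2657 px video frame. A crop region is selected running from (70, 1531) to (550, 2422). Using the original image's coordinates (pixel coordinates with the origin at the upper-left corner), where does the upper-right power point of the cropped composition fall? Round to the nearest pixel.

Crop width = 550 − 70 = 480 px; one third is 160.00 px.
Crop height = 2422 − 1531 = 891 px; one third is 297.00 px.
The upper-right point is two-thirds across and one-third down within the crop:
x = 70 + 2 × 160.00 ≈ 390; y = 1531 + 1 × 297.00 ≈ 1828.

(390, 1828)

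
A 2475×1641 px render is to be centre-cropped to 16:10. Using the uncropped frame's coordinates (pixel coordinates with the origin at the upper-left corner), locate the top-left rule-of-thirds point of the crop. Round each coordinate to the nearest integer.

2475/1641 < 16/10, so the 16:10 crop keeps the full width 2475 and trims height to 2475 × 10/16 = 1546.88 px.
Top offset = (1641 − 1546.88)/2 = 47.06 px; left offset = 0.
Top-left is one-third across and one-third down within the crop:
x = 0.00 + 1 × 2475.00/3 ≈ 825; y = 47.06 + 1 × 1546.88/3 ≈ 563.

(825, 563)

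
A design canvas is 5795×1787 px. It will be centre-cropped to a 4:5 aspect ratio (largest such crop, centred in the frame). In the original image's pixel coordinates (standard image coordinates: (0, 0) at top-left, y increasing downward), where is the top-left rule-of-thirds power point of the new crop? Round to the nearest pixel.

x = 2659 px, y = 596 px

5795/1787 > 4/5, so the 4:5 crop keeps the full height 1787 and trims width to 1787 × 4/5 = 1429.60 px.
Left offset = (5795 − 1429.60)/2 = 2182.70 px; top offset = 0.
Top-left is one-third across and one-third down within the crop:
x = 2182.70 + 1 × 1429.60/3 ≈ 2659; y = 0.00 + 1 × 1787.00/3 ≈ 596.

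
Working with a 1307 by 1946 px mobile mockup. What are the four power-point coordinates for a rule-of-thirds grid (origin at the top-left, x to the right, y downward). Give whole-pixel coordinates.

One third of 1307 is 435.67; one third of 1946 is 648.67.
Vertical third lines at x = 436 and x = 871; horizontal third lines at y = 649 and y = 1297.

(436, 649), (871, 649), (436, 1297), (871, 1297)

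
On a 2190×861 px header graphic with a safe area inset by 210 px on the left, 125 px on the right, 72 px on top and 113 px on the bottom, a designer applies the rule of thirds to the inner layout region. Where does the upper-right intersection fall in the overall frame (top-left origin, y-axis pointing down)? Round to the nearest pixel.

(1447, 297)

Content width = 2190 − 210 − 125 = 1855 px; content height = 861 − 72 − 113 = 676 px.
Upper-right is two-thirds across and one-third down within the inner layout region.
x = 210 + 2 × 1855/3 = 210 + 1236.67 ≈ 1447
y = 72 + 1 × 676/3 = 72 + 225.33 ≈ 297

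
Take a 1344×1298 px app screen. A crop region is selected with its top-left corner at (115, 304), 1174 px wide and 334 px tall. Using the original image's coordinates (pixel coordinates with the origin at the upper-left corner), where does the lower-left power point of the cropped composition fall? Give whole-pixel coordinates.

(506, 527)

One third of the crop width 1174 is 391.33 px.
One third of the crop height 334 is 111.33 px.
The lower-left point is one-third across and two-thirds down within the crop:
x = 115 + 1 × 391.33 ≈ 506; y = 304 + 2 × 111.33 ≈ 527.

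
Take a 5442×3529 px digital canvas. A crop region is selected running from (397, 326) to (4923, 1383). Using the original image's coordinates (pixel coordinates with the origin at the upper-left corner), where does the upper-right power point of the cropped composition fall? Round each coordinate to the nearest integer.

Crop width = 4923 − 397 = 4526 px; one third is 1508.67 px.
Crop height = 1383 − 326 = 1057 px; one third is 352.33 px.
The upper-right point is two-thirds across and one-third down within the crop:
x = 397 + 2 × 1508.67 ≈ 3414; y = 326 + 1 × 352.33 ≈ 678.

(3414, 678)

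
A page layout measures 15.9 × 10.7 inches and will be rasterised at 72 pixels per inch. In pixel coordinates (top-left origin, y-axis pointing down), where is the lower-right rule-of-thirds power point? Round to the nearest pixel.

In pixels the canvas is 15.9 × 72 = 1144.8 wide and 10.7 × 72 = 770.4 tall.
The lower-right point is two-thirds across and two-thirds down:
x = 2 × 1144.8/3 ≈ 763; y = 2 × 770.4/3 ≈ 514.

(763, 514)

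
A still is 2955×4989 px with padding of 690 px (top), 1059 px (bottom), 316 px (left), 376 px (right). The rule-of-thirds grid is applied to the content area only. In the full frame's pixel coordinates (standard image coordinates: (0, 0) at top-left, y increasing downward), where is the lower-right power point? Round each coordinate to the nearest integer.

(1825, 2850)

Content width = 2955 − 316 − 376 = 2263 px; content height = 4989 − 690 − 1059 = 3240 px.
Lower-right is two-thirds across and two-thirds down within the content area.
x = 316 + 2 × 2263/3 = 316 + 1508.67 ≈ 1825
y = 690 + 2 × 3240/3 = 690 + 2160.00 ≈ 2850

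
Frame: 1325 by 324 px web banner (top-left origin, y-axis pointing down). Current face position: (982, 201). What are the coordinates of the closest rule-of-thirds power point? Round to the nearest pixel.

x = 883 px, y = 216 px

Third lines: x ∈ {442, 883}, y ∈ {108, 216}.
982 is closer to x = 883; 201 is closer to y = 216.
So the nearest intersection is the lower-right power point.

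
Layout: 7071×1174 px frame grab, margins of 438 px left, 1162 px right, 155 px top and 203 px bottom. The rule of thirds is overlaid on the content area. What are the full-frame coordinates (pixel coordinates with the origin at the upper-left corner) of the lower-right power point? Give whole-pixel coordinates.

x = 4085 px, y = 699 px

Content width = 7071 − 438 − 1162 = 5471 px; content height = 1174 − 155 − 203 = 816 px.
Lower-right is two-thirds across and two-thirds down within the content area.
x = 438 + 2 × 5471/3 = 438 + 3647.33 ≈ 4085
y = 155 + 2 × 816/3 = 155 + 544.00 ≈ 699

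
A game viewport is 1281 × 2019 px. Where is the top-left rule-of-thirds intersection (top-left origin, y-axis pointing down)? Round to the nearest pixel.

x = 427 px, y = 673 px

The top-left point sits one-third of the way across and one-third of the way down.
x = 1 × 1281/3 ≈ 427; y = 1 × 2019/3 ≈ 673.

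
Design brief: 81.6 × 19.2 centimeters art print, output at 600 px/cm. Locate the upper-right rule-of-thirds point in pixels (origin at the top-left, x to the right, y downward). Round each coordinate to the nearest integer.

(32640, 3840)

In pixels the canvas is 81.6 × 600 = 48960 wide and 19.2 × 600 = 11520 tall.
The upper-right point is two-thirds across and one-third down:
x = 2 × 48960/3 ≈ 32640; y = 1 × 11520/3 ≈ 3840.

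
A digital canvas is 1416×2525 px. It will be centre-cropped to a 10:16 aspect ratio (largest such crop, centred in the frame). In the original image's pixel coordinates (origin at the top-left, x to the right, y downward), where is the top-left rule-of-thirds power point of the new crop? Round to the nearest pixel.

1416/2525 < 10/16, so the 10:16 crop keeps the full width 1416 and trims height to 1416 × 16/10 = 2265.60 px.
Top offset = (2525 − 2265.60)/2 = 129.70 px; left offset = 0.
Top-left is one-third across and one-third down within the crop:
x = 0.00 + 1 × 1416.00/3 ≈ 472; y = 129.70 + 1 × 2265.60/3 ≈ 885.

(472, 885)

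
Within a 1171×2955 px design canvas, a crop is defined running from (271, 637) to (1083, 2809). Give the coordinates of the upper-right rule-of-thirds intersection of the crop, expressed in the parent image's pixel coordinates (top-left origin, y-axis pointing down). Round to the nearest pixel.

x = 812 px, y = 1361 px

Crop width = 1083 − 271 = 812 px; one third is 270.67 px.
Crop height = 2809 − 637 = 2172 px; one third is 724.00 px.
The upper-right point is two-thirds across and one-third down within the crop:
x = 271 + 2 × 270.67 ≈ 812; y = 637 + 1 × 724.00 ≈ 1361.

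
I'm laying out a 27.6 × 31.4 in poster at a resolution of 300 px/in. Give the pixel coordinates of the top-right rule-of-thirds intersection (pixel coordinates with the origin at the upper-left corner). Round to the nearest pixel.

(5520, 3140)

In pixels the canvas is 27.6 × 300 = 8280 wide and 31.4 × 300 = 9420 tall.
The top-right point is two-thirds across and one-third down:
x = 2 × 8280/3 ≈ 5520; y = 1 × 9420/3 ≈ 3140.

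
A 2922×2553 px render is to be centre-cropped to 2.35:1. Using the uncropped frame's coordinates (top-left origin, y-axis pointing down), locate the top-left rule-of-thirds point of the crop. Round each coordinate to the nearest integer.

(974, 1069)

2922/2553 < 2.35/1, so the 2.35:1 crop keeps the full width 2922 and trims height to 2922 × 1/2.35 = 1243.40 px.
Top offset = (2553 − 1243.40)/2 = 654.80 px; left offset = 0.
Top-left is one-third across and one-third down within the crop:
x = 0.00 + 1 × 2922.00/3 ≈ 974; y = 654.80 + 1 × 1243.40/3 ≈ 1069.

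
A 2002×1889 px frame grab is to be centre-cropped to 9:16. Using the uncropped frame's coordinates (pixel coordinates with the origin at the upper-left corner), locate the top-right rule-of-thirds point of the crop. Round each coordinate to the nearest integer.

(1178, 630)

2002/1889 > 9/16, so the 9:16 crop keeps the full height 1889 and trims width to 1889 × 9/16 = 1062.56 px.
Left offset = (2002 − 1062.56)/2 = 469.72 px; top offset = 0.
Top-right is two-thirds across and one-third down within the crop:
x = 469.72 + 2 × 1062.56/3 ≈ 1178; y = 0.00 + 1 × 1889.00/3 ≈ 630.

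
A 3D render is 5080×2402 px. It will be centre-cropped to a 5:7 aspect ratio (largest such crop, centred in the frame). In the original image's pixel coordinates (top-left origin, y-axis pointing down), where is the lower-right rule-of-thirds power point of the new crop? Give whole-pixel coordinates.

5080/2402 > 5/7, so the 5:7 crop keeps the full height 2402 and trims width to 2402 × 5/7 = 1715.71 px.
Left offset = (5080 − 1715.71)/2 = 1682.14 px; top offset = 0.
Lower-right is two-thirds across and two-thirds down within the crop:
x = 1682.14 + 2 × 1715.71/3 ≈ 2826; y = 0.00 + 2 × 2402.00/3 ≈ 1601.

x = 2826 px, y = 1601 px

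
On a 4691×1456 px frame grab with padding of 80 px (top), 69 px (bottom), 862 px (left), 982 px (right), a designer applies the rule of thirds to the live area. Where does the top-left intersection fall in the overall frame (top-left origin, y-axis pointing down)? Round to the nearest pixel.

Content width = 4691 − 862 − 982 = 2847 px; content height = 1456 − 80 − 69 = 1307 px.
Top-left is one-third across and one-third down within the live area.
x = 862 + 1 × 2847/3 = 862 + 949.00 ≈ 1811
y = 80 + 1 × 1307/3 = 80 + 435.67 ≈ 516

(1811, 516)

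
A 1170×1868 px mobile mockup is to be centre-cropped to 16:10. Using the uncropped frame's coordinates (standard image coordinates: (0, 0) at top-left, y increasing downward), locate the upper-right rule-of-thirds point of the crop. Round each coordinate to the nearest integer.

1170/1868 < 16/10, so the 16:10 crop keeps the full width 1170 and trims height to 1170 × 10/16 = 731.25 px.
Top offset = (1868 − 731.25)/2 = 568.38 px; left offset = 0.
Upper-right is two-thirds across and one-third down within the crop:
x = 0.00 + 2 × 1170.00/3 ≈ 780; y = 568.38 + 1 × 731.25/3 ≈ 812.

x = 780 px, y = 812 px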